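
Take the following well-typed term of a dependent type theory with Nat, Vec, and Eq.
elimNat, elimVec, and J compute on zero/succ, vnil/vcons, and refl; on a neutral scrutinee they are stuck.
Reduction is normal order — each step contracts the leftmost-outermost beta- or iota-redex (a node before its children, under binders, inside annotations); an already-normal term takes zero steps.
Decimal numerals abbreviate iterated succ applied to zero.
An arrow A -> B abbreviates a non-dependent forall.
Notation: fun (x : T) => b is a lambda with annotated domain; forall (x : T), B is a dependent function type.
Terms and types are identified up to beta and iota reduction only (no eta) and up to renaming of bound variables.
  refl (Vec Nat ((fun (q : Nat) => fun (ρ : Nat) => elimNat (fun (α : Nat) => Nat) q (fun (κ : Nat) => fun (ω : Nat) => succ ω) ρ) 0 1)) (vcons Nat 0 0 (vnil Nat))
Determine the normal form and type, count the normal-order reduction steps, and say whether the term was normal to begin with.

normal form:
  refl (Vec Nat 1) (vcons Nat 0 0 (vnil Nat))
inferred type:
  Eq (Vec Nat 1) (vcons Nat 0 0 (vnil Nat)) (vcons Nat 0 0 (vnil Nat))
normal-order step count: 6
already normal: no
first contracted redex: a beta-redex


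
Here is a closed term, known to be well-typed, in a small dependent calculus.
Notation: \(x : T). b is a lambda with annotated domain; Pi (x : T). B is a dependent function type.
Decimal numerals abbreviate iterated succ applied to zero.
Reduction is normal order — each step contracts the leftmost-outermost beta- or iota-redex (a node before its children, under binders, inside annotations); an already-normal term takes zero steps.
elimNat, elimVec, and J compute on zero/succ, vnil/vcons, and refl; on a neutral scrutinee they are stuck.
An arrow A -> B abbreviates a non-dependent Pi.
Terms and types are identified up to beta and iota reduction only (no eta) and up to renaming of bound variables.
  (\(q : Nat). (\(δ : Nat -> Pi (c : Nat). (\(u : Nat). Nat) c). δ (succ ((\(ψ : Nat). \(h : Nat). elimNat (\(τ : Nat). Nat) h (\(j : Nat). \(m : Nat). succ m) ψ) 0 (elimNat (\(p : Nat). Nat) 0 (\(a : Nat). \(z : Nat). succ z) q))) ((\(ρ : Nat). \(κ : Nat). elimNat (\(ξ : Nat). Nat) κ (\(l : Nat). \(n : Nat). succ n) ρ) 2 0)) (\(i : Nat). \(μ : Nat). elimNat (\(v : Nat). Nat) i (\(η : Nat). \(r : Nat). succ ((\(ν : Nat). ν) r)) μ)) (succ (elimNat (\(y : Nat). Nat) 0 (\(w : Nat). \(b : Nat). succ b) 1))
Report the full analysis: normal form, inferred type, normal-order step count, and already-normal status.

reduced normal form:
  5
inferred type:
  Nat
reduction steps (normal order): 35
started in normal form: no
first contracted redex: a beta-redex


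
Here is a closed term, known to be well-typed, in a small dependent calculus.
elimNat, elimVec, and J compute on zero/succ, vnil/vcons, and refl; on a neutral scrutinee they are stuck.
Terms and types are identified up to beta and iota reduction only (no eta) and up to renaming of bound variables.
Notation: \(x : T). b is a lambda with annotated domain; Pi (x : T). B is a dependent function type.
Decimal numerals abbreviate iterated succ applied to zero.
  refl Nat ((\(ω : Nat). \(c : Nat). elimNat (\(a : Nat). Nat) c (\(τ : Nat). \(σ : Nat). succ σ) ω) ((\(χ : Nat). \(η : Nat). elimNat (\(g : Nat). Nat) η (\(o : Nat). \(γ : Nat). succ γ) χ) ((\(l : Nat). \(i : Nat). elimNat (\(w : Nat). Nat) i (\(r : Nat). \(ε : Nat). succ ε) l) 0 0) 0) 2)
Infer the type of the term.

inferred type:
  Eq Nat 2 2


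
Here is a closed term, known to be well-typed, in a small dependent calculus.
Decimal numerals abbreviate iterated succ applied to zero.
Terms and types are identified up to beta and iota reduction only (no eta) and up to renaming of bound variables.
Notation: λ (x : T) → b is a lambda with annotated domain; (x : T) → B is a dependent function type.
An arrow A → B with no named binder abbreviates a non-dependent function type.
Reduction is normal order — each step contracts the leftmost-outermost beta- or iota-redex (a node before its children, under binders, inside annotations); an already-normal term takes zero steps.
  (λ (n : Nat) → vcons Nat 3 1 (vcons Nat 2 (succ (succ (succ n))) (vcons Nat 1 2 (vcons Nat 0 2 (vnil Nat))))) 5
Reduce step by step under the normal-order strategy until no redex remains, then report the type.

normal-order reduction sequence:
  (λ (n : Nat) → vcons Nat 3 1 (vcons Nat 2 (succ (succ (succ n))) (vcons Nat 1 2 (vcons Nat 0 2 (vnil Nat))))) 5
  ~> vcons Nat 3 1 (vcons Nat 2 8 (vcons Nat 1 2 (vcons Nat 0 2 (vnil Nat))))
type:
  Vec Nat 4


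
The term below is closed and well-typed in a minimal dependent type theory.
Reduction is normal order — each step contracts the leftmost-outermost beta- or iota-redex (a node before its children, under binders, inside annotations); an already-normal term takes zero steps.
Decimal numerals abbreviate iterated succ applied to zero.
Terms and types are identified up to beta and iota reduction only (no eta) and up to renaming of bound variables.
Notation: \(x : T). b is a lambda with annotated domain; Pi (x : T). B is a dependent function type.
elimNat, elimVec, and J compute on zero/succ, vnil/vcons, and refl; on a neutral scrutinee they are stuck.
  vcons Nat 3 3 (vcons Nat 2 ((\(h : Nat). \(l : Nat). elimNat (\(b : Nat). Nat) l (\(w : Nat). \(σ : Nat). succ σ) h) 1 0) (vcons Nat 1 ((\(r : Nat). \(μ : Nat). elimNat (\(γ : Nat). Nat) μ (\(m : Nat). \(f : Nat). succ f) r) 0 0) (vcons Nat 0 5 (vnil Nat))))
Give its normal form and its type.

resulting normal form:
  vcons Nat 3 3 (vcons Nat 2 1 (vcons Nat 1 0 (vcons Nat 0 5 (vnil Nat))))
type:
  Vec Nat 4


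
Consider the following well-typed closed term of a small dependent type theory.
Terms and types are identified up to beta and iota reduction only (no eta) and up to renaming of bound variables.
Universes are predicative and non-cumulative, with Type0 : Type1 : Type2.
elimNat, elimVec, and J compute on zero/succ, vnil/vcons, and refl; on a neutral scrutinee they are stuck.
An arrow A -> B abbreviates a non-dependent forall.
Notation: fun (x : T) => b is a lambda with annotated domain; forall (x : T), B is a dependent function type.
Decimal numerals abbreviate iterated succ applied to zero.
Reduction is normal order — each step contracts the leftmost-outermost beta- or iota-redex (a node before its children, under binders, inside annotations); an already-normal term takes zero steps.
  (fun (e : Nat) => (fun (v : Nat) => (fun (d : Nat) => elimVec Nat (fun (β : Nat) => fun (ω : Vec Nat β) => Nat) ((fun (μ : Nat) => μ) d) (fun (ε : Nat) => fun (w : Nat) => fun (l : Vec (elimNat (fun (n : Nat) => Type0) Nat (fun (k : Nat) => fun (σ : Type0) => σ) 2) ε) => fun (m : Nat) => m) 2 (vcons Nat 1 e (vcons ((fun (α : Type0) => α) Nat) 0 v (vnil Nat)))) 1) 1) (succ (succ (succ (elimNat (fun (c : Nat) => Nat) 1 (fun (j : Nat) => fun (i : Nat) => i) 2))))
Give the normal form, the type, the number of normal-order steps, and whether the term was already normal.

normal form:
  1
type:
  Nat
steps to reach normal form (normal order): 15
started in normal form: no
first contracted redex: a beta-redex


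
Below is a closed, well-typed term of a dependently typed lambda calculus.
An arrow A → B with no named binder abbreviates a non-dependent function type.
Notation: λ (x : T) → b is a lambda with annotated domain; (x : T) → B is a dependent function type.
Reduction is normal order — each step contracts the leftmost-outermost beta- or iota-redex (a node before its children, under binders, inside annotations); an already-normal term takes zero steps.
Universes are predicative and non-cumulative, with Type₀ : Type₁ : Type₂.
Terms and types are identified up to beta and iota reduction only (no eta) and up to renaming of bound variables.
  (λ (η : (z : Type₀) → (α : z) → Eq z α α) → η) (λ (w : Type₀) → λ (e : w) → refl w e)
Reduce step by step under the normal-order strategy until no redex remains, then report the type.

normal-order reduction sequence:
  (λ (η : (z : Type₀) → (α : z) → Eq z α α) → η) (λ (w : Type₀) → λ (e : w) → refl w e)
  ~> λ (η : Type₀) → λ (z : η) → refl η z
inferred type:
  (η : Type₀) → (z : η) → Eq η z z


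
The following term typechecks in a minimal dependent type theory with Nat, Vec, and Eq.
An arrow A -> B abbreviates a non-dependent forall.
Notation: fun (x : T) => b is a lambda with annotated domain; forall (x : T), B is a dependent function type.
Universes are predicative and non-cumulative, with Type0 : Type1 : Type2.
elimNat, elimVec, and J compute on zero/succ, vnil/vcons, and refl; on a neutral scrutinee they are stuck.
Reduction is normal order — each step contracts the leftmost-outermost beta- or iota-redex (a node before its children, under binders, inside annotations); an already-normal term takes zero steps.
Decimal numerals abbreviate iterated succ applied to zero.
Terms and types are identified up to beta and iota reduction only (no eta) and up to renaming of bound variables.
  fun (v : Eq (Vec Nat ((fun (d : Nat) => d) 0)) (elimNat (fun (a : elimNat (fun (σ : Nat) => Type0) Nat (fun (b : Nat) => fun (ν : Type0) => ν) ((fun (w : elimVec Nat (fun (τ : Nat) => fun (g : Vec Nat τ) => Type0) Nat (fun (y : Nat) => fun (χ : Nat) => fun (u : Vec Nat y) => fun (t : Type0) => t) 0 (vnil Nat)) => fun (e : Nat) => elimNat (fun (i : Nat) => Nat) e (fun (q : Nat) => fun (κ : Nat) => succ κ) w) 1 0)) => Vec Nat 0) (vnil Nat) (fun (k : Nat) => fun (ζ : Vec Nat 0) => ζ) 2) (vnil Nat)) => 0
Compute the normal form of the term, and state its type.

reduced normal form:
  fun (v : Eq (Vec Nat 0) (vnil Nat) (vnil Nat)) => 0
inferred type:
  Eq (Vec Nat 0) (vnil Nat) (vnil Nat) -> Nat


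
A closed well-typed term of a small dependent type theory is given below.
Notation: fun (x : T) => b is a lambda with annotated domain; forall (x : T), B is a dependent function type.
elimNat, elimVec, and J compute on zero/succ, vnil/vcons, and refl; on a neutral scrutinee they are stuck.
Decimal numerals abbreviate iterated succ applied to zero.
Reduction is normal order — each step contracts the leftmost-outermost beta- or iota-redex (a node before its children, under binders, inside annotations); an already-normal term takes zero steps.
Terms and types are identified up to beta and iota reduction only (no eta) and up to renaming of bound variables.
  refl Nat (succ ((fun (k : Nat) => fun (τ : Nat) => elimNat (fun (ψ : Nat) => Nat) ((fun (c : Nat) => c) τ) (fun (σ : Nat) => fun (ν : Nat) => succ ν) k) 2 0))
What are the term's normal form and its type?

normal form:
  refl Nat 3
the term's type:
  Eq Nat 3 3
observation: 10 normal-order steps separate the term from its normal form.


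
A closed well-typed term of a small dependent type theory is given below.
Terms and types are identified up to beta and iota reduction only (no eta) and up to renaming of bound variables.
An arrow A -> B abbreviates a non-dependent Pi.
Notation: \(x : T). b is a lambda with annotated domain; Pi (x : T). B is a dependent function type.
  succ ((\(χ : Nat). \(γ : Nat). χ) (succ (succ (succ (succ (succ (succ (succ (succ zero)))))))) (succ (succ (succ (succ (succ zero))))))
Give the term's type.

type:
  Nat


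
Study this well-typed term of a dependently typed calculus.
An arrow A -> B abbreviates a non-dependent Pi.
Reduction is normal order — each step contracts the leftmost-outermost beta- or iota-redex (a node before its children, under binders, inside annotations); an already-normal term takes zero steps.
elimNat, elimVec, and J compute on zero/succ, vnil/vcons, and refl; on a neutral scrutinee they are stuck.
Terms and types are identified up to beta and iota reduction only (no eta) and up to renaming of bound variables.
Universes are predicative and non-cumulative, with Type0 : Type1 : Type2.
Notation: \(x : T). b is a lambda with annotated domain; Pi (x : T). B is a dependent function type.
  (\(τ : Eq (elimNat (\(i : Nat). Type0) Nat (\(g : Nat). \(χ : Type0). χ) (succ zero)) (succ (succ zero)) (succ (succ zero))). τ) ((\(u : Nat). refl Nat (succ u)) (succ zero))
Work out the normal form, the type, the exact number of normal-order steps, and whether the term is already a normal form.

normal form:
  refl Nat (succ (succ zero))
type:
  Eq Nat (succ (succ zero)) (succ (succ zero))
steps to reach normal form (normal order): 2
already normal: no
first redex: a beta-redex


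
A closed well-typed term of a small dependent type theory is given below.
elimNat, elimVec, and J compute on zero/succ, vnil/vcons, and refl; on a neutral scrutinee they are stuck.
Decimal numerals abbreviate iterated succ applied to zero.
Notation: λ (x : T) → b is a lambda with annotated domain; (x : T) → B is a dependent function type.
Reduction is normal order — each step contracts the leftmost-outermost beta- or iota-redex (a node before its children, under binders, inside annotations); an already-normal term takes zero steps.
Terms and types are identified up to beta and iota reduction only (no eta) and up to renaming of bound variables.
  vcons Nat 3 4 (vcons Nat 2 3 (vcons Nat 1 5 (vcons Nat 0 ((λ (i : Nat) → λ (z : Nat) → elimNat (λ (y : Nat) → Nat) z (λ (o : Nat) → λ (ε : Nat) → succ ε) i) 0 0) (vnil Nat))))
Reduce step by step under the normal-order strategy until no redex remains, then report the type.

reduction (normal order):
  vcons Nat 3 4 (vcons Nat 2 3 (vcons Nat 1 5 (vcons Nat 0 ((λ (i : Nat) → λ (z : Nat) → elimNat (λ (y : Nat) → Nat) z (λ (o : Nat) → λ (ε : Nat) → succ ε) i) 0 0) (vnil Nat))))
  ~> vcons Nat 3 4 (vcons Nat 2 3 (vcons Nat 1 5 (vcons Nat 0 ((λ (i : Nat) → elimNat (λ (z : Nat) → Nat) i (λ (y : Nat) → λ (o : Nat) → succ o) 0) 0) (vnil Nat))))
  ~> vcons Nat 3 4 (vcons Nat 2 3 (vcons Nat 1 5 (vcons Nat 0 (elimNat (λ (i : Nat) → Nat) 0 (λ (z : Nat) → λ (y : Nat) → succ y) 0) (vnil Nat))))
  ~> vcons Nat 3 4 (vcons Nat 2 3 (vcons Nat 1 5 (vcons Nat 0 0 (vnil Nat))))
the term's type:
  Vec Nat 4


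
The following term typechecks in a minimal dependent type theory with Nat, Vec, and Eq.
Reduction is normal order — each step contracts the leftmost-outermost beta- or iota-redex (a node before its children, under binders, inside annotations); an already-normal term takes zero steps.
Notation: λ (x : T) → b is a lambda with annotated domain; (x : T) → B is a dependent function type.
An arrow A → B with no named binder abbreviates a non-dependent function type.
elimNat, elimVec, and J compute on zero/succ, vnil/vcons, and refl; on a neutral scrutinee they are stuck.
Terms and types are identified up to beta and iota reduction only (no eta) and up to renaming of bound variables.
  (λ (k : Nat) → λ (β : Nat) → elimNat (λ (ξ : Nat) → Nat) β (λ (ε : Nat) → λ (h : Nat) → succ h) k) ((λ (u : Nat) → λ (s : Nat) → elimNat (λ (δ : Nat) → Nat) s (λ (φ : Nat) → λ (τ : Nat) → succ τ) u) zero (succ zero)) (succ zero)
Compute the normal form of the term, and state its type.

normal form:
  succ (succ zero)
type:
  Nat


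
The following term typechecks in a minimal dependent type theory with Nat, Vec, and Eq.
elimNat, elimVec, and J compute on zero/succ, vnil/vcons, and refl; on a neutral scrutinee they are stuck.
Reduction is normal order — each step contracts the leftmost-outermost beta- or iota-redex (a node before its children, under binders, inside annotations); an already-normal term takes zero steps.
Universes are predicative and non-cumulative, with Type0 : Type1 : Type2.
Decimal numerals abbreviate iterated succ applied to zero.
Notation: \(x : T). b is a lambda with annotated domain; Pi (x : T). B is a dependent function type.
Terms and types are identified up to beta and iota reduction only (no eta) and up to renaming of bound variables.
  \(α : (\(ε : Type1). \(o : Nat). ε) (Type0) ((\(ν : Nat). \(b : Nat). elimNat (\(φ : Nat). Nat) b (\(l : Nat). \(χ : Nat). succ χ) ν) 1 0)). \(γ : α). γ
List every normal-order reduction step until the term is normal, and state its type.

reduction (normal order):
  \(α : (\(ε : Type1). \(o : Nat). ε) (Type0) ((\(ν : Nat). \(b : Nat). elimNat (\(φ : Nat). Nat) b (\(l : Nat). \(χ : Nat). succ χ) ν) 1 0)). \(γ : α). γ
  ~> \(α : (\(ε : Nat). Type0) ((\(o : Nat). \(ν : Nat). elimNat (\(b : Nat). Nat) ν (\(φ : Nat). \(l : Nat). succ l) o) 1 0)). \(χ : α). χ
  ~> \(α : Type0). \(ε : α). ε
inferred type:
  Pi (α : Type0). Pi (ε : α). α


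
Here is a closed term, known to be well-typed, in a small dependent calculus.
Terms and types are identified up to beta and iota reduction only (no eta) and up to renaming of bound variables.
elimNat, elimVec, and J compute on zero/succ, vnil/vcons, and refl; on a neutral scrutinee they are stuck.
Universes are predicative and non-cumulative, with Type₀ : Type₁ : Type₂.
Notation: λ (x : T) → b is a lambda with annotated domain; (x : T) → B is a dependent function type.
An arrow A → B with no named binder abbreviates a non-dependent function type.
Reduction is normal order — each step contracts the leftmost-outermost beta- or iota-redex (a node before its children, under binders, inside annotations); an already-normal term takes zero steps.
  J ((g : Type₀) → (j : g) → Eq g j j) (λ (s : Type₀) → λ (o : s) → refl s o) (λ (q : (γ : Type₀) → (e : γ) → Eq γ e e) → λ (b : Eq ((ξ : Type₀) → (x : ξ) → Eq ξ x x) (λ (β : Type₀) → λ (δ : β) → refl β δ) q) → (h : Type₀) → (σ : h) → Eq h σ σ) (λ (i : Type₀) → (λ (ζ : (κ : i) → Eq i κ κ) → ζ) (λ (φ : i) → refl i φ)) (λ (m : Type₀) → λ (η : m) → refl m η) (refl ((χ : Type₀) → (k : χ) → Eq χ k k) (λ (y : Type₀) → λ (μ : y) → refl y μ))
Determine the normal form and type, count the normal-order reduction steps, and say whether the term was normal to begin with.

reduced normal form:
  λ (g : Type₀) → λ (j : g) → refl g j
the term's type:
  (g : Type₀) → (j : g) → Eq g j j
steps to reach normal form (normal order): 2
already normal: no
first contracted redex: a J iota-redex


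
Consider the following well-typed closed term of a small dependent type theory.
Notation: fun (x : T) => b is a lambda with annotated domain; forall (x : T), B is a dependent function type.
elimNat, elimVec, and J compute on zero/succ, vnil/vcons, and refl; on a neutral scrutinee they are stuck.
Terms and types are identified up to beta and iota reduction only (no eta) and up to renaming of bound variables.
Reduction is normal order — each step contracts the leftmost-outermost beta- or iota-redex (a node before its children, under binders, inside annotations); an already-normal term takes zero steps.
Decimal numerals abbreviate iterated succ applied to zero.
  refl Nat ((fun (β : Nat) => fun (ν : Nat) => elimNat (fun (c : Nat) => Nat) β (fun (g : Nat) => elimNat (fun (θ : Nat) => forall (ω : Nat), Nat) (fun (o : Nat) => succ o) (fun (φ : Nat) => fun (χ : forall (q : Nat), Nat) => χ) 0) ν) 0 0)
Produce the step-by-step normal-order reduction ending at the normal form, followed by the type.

normal-order reduction sequence:
  refl Nat ((fun (β : Nat) => fun (ν : Nat) => elimNat (fun (c : Nat) => Nat) β (fun (g : Nat) => elimNat (fun (θ : Nat) => forall (ω : Nat), Nat) (fun (o : Nat) => succ o) (fun (φ : Nat) => fun (χ : forall (q : Nat), Nat) => χ) 0) ν) 0 0)
  ~> refl Nat ((fun (β : Nat) => elimNat (fun (ν : Nat) => Nat) 0 (fun (c : Nat) => elimNat (fun (g : Nat) => forall (θ : Nat), Nat) (fun (ω : Nat) => succ ω) (fun (o : Nat) => fun (φ : forall (χ : Nat), Nat) => φ) 0) β) 0)
  ~> refl Nat (elimNat (fun (β : Nat) => Nat) 0 (fun (ν : Nat) => elimNat (fun (c : Nat) => forall (g : Nat), Nat) (fun (θ : Nat) => succ θ) (fun (ω : Nat) => fun (o : forall (φ : Nat), Nat) => o) 0) 0)
  ~> refl Nat 0
inferred type:
  Eq Nat 0 0


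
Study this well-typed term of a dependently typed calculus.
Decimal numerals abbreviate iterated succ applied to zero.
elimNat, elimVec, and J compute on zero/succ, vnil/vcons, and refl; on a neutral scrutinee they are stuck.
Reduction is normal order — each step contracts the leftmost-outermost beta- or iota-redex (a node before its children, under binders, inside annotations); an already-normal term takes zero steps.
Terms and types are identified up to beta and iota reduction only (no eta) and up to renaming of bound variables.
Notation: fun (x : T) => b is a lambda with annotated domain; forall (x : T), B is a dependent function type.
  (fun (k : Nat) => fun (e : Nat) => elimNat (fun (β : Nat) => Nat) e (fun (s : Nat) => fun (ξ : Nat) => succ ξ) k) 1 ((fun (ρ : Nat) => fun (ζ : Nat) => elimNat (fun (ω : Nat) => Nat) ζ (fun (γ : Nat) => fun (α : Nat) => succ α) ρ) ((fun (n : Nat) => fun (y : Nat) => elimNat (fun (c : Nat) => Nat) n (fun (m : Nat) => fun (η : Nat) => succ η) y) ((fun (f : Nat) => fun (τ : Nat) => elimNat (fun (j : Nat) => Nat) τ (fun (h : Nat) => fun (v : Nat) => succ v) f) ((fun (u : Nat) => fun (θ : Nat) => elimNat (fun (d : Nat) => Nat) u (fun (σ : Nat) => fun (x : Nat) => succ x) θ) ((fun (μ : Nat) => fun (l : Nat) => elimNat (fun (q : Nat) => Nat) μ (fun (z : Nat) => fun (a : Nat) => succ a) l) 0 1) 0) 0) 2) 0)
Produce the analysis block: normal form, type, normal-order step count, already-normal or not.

normal form:
  4
inferred type:
  Nat
steps to reach normal form (normal order): 42
already normal: no
first redex: a beta-redex


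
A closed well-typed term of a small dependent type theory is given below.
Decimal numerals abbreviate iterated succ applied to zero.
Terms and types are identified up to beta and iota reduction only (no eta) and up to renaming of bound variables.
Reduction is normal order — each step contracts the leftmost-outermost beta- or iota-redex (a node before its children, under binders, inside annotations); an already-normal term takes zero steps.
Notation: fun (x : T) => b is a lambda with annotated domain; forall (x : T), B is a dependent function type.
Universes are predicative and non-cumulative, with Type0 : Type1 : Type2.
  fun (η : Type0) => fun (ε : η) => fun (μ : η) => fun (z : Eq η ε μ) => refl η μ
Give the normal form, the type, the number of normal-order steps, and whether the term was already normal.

normal form:
  fun (η : Type0) => fun (ε : η) => fun (μ : η) => fun (z : Eq η ε μ) => refl η μ
the term's type:
  forall (η : Type0), forall (ε : η), forall (μ : η), forall (z : Eq η ε μ), Eq η μ μ
reduction steps (normal order): 0
started in normal form: yes


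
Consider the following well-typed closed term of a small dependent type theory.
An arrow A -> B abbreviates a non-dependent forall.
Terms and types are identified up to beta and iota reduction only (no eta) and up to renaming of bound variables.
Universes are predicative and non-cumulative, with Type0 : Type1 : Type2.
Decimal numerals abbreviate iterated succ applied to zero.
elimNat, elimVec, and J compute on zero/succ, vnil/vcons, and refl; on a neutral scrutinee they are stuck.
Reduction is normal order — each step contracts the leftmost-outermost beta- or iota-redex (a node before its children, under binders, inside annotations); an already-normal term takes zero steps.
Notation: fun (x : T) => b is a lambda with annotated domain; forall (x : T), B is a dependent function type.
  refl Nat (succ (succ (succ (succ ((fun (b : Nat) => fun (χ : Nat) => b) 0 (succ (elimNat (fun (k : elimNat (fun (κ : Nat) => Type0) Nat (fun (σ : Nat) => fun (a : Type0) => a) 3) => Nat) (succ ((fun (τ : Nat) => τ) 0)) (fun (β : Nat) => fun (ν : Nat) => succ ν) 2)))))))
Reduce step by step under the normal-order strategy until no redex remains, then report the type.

reduction (normal order):
  refl Nat (succ (succ (succ (succ ((fun (b : Nat) => fun (χ : Nat) => b) 0 (succ (elimNat (fun (k : elimNat (fun (κ : Nat) => Type0) Nat (fun (σ : Nat) => fun (a : Type0) => a) 3) => Nat) (succ ((fun (τ : Nat) => τ) 0)) (fun (β : Nat) => fun (ν : Nat) => succ ν) 2)))))))
  ~> refl Nat (succ (succ (succ (succ ((fun (b : Nat) => 0) (succ (elimNat (fun (χ : elimNat (fun (k : Nat) => Type0) Nat (fun (κ : Nat) => fun (σ : Type0) => σ) 3) => Nat) (succ ((fun (a : Nat) => a) 0)) (fun (τ : Nat) => fun (β : Nat) => succ β) 2)))))))
  ~> refl Nat 4
the term's type:
  Eq Nat 4 4


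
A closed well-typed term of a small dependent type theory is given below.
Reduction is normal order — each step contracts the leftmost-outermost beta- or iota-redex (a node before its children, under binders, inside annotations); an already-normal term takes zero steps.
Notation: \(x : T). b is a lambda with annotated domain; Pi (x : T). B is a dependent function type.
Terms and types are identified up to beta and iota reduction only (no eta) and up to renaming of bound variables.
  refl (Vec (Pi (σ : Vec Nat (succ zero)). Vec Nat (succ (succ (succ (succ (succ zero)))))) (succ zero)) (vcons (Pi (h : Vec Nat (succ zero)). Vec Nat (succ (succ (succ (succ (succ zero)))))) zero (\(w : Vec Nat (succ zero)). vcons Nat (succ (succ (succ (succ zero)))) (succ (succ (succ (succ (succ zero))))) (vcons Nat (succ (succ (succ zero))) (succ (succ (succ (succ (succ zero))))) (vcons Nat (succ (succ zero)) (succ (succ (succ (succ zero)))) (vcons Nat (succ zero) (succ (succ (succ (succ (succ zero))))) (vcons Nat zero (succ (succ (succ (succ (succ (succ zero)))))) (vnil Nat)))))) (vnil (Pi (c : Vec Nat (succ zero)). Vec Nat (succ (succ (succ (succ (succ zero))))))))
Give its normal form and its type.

normal form:
  refl (Vec (Pi (σ : Vec Nat (succ zero)). Vec Nat (succ (succ (succ (succ (succ zero)))))) (succ zero)) (vcons (Pi (h : Vec Nat (succ zero)). Vec Nat (succ (succ (succ (succ (succ zero)))))) zero (\(w : Vec Nat (succ zero)). vcons Nat (succ (succ (succ (succ zero)))) (succ (succ (succ (succ (succ zero))))) (vcons Nat (succ (succ (succ zero))) (succ (succ (succ (succ (succ zero))))) (vcons Nat (succ (succ zero)) (succ (succ (succ (succ zero)))) (vcons Nat (succ zero) (succ (succ (succ (succ (succ zero))))) (vcons Nat zero (succ (succ (succ (succ (succ (succ zero)))))) (vnil Nat)))))) (vnil (Pi (c : Vec Nat (succ zero)). Vec Nat (succ (succ (succ (succ (succ zero))))))))
the term's type:
  Eq (Vec (Pi (σ : Vec Nat (succ zero)). Vec Nat (succ (succ (succ (succ (succ zero)))))) (succ zero)) (vcons (Pi (h : Vec Nat (succ zero)). Vec Nat (succ (succ (succ (succ (succ zero)))))) zero (\(w : Vec Nat (succ zero)). vcons Nat (succ (succ (succ (succ zero)))) (succ (succ (succ (succ (succ zero))))) (vcons Nat (succ (succ (succ zero))) (succ (succ (succ (succ (succ zero))))) (vcons Nat (succ (succ zero)) (succ (succ (succ (succ zero)))) (vcons Nat (succ zero) (succ (succ (succ (succ (succ zero))))) (vcons Nat zero (succ (succ (succ (succ (succ (succ zero)))))) (vnil Nat)))))) (vnil (Pi (c : Vec Nat (succ zero)). Vec Nat (succ (succ (succ (succ (succ zero)))))))) (vcons (Pi (b : Vec Nat (succ zero)). Vec Nat (succ (succ (succ (succ (succ zero)))))) zero (\(s : Vec Nat (succ zero)). vcons Nat (succ (succ (succ (succ zero)))) (succ (succ (succ (succ (succ zero))))) (vcons Nat (succ (succ (succ zero))) (succ (succ (succ (succ (succ zero))))) (vcons Nat (succ (succ zero)) (succ (succ (succ (succ zero)))) (vcons Nat (succ zero) (succ (succ (succ (succ (succ zero))))) (vcons Nat zero (succ (succ (succ (succ (succ (succ zero)))))) (vnil Nat)))))) (vnil (Pi (j : Vec Nat (succ zero)). Vec Nat (succ (succ (succ (succ (succ zero))))))))


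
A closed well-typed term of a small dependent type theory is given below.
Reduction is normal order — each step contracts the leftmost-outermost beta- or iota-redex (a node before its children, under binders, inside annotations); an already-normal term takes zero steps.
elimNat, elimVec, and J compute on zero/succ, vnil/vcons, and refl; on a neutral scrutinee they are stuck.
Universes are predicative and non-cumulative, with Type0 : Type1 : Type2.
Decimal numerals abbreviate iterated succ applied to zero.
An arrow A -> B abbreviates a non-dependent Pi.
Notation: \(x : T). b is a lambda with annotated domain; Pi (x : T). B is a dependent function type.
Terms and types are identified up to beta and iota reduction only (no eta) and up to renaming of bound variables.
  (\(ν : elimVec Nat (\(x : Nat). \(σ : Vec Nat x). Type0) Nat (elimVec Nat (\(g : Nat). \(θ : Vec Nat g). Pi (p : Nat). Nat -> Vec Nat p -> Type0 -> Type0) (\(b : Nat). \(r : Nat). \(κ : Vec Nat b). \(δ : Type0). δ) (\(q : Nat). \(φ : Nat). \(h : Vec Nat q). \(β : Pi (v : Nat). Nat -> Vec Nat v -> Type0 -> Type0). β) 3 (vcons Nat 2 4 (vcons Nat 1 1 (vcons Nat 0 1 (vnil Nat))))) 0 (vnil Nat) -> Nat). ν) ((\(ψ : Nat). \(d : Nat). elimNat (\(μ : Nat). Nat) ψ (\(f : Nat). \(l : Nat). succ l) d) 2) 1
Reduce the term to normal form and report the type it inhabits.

reduced normal form:
  3
type:
  Nat


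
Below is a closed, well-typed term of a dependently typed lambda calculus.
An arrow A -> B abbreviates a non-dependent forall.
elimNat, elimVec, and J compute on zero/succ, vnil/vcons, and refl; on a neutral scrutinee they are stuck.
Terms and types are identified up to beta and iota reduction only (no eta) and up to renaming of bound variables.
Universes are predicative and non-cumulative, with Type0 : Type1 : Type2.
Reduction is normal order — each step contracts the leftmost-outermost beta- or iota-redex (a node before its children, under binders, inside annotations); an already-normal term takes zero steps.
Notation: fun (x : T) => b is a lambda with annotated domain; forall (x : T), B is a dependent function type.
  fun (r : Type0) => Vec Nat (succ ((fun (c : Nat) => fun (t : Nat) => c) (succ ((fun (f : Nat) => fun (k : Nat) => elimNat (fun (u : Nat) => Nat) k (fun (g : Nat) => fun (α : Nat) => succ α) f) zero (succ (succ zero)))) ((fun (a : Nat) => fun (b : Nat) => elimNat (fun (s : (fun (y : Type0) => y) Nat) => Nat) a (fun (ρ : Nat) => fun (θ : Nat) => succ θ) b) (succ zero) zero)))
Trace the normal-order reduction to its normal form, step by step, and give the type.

normal-order reduction:
  fun (r : Type0) => Vec Nat (succ ((fun (c : Nat) => fun (t : Nat) => c) (succ ((fun (f : Nat) => fun (k : Nat) => elimNat (fun (u : Nat) => Nat) k (fun (g : Nat) => fun (α : Nat) => succ α) f) zero (succ (succ zero)))) ((fun (a : Nat) => fun (b : Nat) => elimNat (fun (s : (fun (y : Type0) => y) Nat) => Nat) a (fun (ρ : Nat) => fun (θ : Nat) => succ θ) b) (succ zero) zero)))
  ~> fun (r : Type0) => Vec Nat (succ ((fun (c : Nat) => succ ((fun (t : Nat) => fun (f : Nat) => elimNat (fun (k : Nat) => Nat) f (fun (u : Nat) => fun (g : Nat) => succ g) t) zero (succ (succ zero)))) ((fun (α : Nat) => fun (a : Nat) => elimNat (fun (b : (fun (s : Type0) => s) Nat) => Nat) α (fun (y : Nat) => fun (ρ : Nat) => succ ρ) a) (succ zero) zero)))
  ~> fun (r : Type0) => Vec Nat (succ (succ ((fun (c : Nat) => fun (t : Nat) => elimNat (fun (f : Nat) => Nat) t (fun (k : Nat) => fun (u : Nat) => succ u) c) zero (succ (succ zero)))))
  ~> fun (r : Type0) => Vec Nat (succ (succ ((fun (c : Nat) => elimNat (fun (t : Nat) => Nat) c (fun (f : Nat) => fun (k : Nat) => succ k) zero) (succ (succ zero)))))
  ~> fun (r : Type0) => Vec Nat (succ (succ (elimNat (fun (c : Nat) => Nat) (succ (succ zero)) (fun (t : Nat) => fun (f : Nat) => succ f) zero)))
  ~> fun (r : Type0) => Vec Nat (succ (succ (succ (succ zero))))
inferred type:
  Type0 -> Type0


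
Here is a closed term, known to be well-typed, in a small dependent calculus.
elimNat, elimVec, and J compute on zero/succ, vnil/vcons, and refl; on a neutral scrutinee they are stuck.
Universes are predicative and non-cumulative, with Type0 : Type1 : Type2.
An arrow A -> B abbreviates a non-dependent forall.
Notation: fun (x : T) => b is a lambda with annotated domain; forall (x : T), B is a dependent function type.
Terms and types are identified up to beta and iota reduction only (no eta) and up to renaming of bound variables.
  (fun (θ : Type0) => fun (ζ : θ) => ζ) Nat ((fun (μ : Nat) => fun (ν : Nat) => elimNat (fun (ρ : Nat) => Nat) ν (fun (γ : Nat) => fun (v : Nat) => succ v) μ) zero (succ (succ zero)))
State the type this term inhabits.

the term's type:
  Nat


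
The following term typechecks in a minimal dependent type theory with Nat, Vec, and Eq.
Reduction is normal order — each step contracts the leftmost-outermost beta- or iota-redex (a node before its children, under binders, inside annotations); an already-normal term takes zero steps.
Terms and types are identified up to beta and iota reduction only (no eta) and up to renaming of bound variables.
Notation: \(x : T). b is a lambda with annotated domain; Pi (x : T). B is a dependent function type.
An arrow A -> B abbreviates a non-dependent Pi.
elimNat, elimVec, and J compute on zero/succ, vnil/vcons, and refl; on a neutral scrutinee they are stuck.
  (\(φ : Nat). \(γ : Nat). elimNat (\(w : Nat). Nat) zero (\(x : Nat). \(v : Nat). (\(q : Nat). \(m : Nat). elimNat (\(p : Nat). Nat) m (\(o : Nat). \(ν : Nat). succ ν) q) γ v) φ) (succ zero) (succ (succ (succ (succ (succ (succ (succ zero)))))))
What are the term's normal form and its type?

normal form:
  succ (succ (succ (succ (succ (succ (succ zero))))))
inferred type:
  Nat


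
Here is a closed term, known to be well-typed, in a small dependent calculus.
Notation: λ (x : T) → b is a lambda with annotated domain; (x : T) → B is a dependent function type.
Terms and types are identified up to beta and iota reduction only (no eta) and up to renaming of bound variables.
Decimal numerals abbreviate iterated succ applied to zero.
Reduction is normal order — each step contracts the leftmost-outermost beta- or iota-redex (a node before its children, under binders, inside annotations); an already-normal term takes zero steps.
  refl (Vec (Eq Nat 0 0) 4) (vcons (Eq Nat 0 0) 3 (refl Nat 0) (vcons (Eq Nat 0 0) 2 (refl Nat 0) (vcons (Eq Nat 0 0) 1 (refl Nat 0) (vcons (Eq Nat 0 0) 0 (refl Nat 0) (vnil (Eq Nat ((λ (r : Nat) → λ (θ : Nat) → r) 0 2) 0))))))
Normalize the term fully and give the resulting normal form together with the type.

reduced normal form:
  refl (Vec (Eq Nat 0 0) 4) (vcons (Eq Nat 0 0) 3 (refl Nat 0) (vcons (Eq Nat 0 0) 2 (refl Nat 0) (vcons (Eq Nat 0 0) 1 (refl Nat 0) (vcons (Eq Nat 0 0) 0 (refl Nat 0) (vnil (Eq Nat 0 0))))))
inferred type:
  Eq (Vec (Eq Nat 0 0) 4) (vcons (Eq Nat 0 0) 3 (refl Nat 0) (vcons (Eq Nat 0 0) 2 (refl Nat 0) (vcons (Eq Nat 0 0) 1 (refl Nat 0) (vcons (Eq Nat 0 0) 0 (refl Nat 0) (vnil (Eq Nat 0 0)))))) (vcons (Eq Nat 0 0) 3 (refl Nat 0) (vcons (Eq Nat 0 0) 2 (refl Nat 0) (vcons (Eq Nat 0 0) 1 (refl Nat 0) (vcons (Eq Nat 0 0) 0 (refl Nat 0) (vnil (Eq Nat 0 0))))))


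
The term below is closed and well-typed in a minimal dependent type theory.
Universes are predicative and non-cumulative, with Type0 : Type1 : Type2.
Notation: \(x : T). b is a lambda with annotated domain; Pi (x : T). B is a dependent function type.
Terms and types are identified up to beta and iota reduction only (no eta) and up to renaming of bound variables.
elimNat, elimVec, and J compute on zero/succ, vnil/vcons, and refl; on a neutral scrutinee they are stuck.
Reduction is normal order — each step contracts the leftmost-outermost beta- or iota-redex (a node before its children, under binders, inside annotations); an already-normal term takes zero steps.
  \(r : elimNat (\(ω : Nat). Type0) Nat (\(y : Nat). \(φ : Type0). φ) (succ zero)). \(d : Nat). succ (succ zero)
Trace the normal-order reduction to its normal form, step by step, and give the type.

reduction (normal order):
  \(r : elimNat (\(ω : Nat). Type0) Nat (\(y : Nat). \(φ : Type0). φ) (succ zero)). \(d : Nat). succ (succ zero)
  ~> \(r : (\(ω : Nat). \(y : Type0). y) zero (elimNat (\(φ : Nat). Type0) Nat (\(d : Nat). \(ψ : Type0). ψ) zero)). \(μ : Nat). succ (succ zero)
  ~> \(r : (\(ω : Type0). ω) (elimNat (\(y : Nat). Type0) Nat (\(φ : Nat). \(d : Type0). d) zero)). \(ψ : Nat). succ (succ zero)
  ~> \(r : elimNat (\(ω : Nat). Type0) Nat (\(y : Nat). \(φ : Type0). φ) zero). \(d : Nat). succ (succ zero)
  ~> \(r : Nat). \(ω : Nat). succ (succ zero)
the term's type:
  Pi (r : Nat). Pi (ω : Nat). Nat


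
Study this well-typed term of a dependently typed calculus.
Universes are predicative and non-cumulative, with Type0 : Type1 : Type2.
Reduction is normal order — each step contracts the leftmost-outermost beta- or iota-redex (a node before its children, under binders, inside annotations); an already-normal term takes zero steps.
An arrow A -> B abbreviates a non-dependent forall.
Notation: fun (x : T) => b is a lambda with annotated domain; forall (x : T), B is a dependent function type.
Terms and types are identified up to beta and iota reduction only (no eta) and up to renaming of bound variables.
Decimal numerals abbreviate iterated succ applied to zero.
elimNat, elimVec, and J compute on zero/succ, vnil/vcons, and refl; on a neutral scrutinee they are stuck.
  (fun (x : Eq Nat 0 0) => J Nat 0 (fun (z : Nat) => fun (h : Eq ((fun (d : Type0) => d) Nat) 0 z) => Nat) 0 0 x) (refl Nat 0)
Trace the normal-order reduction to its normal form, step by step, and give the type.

reduction (normal order):
  (fun (x : Eq Nat 0 0) => J Nat 0 (fun (z : Nat) => fun (h : Eq ((fun (d : Type0) => d) Nat) 0 z) => Nat) 0 0 x) (refl Nat 0)
  ~> J Nat 0 (fun (x : Nat) => fun (z : Eq ((fun (h : Type0) => h) Nat) 0 x) => Nat) 0 0 (refl Nat 0)
  ~> 0
inferred type:
  Nat


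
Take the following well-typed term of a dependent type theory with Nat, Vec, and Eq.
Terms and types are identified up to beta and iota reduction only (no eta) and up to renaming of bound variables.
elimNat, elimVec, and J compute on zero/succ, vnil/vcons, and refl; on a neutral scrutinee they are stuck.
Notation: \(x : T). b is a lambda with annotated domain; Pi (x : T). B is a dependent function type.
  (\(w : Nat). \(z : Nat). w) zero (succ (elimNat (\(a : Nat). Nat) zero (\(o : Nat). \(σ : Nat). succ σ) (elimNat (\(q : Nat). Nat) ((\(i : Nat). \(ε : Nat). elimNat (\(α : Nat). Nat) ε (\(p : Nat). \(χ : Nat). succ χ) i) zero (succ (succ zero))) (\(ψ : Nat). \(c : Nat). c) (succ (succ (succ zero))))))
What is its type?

inferred type:
  Nat


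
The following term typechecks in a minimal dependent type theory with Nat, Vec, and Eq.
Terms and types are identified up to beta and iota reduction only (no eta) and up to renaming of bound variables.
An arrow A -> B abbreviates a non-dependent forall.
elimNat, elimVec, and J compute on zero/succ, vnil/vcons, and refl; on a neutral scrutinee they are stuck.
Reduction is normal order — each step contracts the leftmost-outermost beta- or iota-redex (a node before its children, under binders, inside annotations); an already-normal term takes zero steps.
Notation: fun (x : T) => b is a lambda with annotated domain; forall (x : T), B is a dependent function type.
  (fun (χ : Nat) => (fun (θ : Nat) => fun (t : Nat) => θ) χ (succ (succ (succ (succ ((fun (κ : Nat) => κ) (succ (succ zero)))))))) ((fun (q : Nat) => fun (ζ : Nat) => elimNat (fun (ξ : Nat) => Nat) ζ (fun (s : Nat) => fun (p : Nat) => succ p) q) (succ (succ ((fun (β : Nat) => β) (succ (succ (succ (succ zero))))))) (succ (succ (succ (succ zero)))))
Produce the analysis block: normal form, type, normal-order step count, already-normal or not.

resulting normal form:
  succ (succ (succ (succ (succ (succ (succ (succ (succ (succ zero)))))))))
type:
  Nat
normal-order step count: 25
started in normal form: no
first contracted redex: a beta-redex


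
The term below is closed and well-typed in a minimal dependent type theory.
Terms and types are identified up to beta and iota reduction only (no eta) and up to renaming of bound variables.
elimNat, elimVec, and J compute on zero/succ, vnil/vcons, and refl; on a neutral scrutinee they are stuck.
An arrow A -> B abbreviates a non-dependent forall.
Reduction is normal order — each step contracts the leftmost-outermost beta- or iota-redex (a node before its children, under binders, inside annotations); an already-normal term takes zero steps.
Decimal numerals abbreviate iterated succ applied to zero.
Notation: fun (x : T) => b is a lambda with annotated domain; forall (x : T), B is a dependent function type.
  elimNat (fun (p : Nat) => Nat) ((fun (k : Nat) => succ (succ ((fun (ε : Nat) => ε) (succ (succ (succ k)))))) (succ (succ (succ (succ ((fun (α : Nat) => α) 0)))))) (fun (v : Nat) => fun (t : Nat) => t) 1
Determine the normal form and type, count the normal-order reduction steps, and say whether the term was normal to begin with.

reduced normal form:
  9
type:
  Nat
steps to reach normal form (normal order): 7
term was already normal: no
first contracted redex: an elimNat iota-redex
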